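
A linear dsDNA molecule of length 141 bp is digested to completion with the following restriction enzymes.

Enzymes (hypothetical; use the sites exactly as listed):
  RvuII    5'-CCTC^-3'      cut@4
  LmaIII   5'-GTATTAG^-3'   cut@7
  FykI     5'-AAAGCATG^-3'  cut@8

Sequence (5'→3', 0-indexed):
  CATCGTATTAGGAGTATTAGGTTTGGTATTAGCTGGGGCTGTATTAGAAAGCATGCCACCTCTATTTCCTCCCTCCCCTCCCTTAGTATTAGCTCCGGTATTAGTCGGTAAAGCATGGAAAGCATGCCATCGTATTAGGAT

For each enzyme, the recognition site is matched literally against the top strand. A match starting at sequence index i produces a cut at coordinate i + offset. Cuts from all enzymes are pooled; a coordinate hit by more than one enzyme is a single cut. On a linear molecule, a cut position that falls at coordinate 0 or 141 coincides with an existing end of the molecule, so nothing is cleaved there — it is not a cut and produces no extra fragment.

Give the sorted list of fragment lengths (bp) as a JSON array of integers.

[3,4,5,7,8,9,9,9,11,12,12,12,12,13,15]

Per-enzyme occurrences:
  RvuII CCTC/4: at [58, 67, 71, 76] ⇒ [62, 71, 75, 80]
  LmaIII GTATTAG/7: at [4, 13, 25, 40, 85, 97, 131] ⇒ [11, 20, 32, 47, 92, 104, 138]
  FykI AAAGCATG/8: at [47, 109, 118] ⇒ [55, 117, 126]

All cut coordinates (distinct, sorted): [11, 20, 32, 47, 55, 62, 71, 75, 80, 92, 104, 117, 126, 138]

Fragment lengths:
  [0,11): 11 bp
  [11,20): 9 bp
  [20,32): 12 bp
  [32,47): 15 bp
  [47,55): 8 bp
  [55,62): 7 bp
  [62,71): 9 bp
  [71,75): 4 bp
  [75,80): 5 bp
  [80,92): 12 bp
  [92,104): 12 bp
  [104,117): 13 bp
  [117,126): 9 bp
  [126,138): 12 bp
  [138,141): 3 bp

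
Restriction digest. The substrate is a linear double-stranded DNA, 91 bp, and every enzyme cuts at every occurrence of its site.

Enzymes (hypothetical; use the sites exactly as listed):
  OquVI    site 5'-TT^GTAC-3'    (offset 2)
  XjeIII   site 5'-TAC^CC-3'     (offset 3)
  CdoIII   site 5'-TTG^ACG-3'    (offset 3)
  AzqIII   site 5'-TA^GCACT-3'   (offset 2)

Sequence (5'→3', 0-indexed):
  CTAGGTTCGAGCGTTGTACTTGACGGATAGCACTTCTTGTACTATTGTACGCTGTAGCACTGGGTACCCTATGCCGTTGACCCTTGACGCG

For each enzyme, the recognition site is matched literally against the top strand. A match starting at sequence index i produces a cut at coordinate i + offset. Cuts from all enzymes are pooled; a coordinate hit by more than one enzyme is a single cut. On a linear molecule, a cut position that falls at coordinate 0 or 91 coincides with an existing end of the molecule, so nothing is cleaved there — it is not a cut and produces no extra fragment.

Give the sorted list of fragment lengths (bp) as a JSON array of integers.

Per-enzyme occurrences:
  OquVI (TTGTAC, off=2): starts [13, 36, 44] → cuts [15, 38, 46]
  XjeIII (TACCC, off=3): starts [64] → cuts [67]
  CdoIII (TTGACG, off=3): starts [19, 83] → cuts [22, 86]
  AzqIII (TAGCACT, off=2): starts [27, 54] → cuts [29, 56]

Pooled cuts: [15, 22, 29, 38, 46, 56, 67, 86]

Fragments:
  [0,15): 15 bp
  [15,22): 7 bp
  [22,29): 7 bp
  [29,38): 9 bp
  [38,46): 8 bp
  [46,56): 10 bp
  [56,67): 11 bp
  [67,86): 19 bp
  [86,91): 5 bp

[5,7,7,8,9,10,11,15,19]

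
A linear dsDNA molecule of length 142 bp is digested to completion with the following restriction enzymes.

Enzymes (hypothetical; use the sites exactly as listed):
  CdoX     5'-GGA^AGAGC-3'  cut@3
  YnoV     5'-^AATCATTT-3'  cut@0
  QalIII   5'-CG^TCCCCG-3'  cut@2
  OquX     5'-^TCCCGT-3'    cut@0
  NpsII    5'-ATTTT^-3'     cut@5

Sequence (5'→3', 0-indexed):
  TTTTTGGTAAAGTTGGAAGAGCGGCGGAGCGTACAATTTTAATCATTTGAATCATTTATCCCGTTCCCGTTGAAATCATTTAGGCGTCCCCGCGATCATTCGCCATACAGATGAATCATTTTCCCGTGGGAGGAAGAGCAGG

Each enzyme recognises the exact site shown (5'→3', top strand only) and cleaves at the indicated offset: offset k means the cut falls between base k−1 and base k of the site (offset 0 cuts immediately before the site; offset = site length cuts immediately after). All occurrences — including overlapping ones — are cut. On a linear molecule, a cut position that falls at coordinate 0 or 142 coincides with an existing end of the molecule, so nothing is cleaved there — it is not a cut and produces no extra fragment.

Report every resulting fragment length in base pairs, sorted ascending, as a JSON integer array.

[1,6,8,8,9,9,9,12,13,17,23,27]

Scan for sites:
  CdoX (GGAAGAGC, off=3): starts [14, 131] → cuts [17, 134]
  YnoV (AATCATTT, off=0): starts [40, 49, 73, 113] → cuts [40, 49, 73, 113]
  QalIII (CGTCCCCG, off=2): starts [84] → cuts [86]
  OquX (TCCCGT, off=0): starts [58, 64, 121] → cuts [58, 64, 121]
  NpsII (ATTTT, off=5): starts [35, 117] → cuts [40, 122]

Pooled cuts: [17, 40, 49, 58, 64, 73, 86, 113, 121, 122, 134]

Fragments:
  [0,17): 17 bp
  [17,40): 23 bp
  [40,49): 9 bp
  [49,58): 9 bp
  [58,64): 6 bp
  [64,73): 9 bp
  [73,86): 13 bp
  [86,113): 27 bp
  [113,121): 8 bp
  [121,122): 1 bp
  [122,134): 12 bp
  [134,142): 8 bp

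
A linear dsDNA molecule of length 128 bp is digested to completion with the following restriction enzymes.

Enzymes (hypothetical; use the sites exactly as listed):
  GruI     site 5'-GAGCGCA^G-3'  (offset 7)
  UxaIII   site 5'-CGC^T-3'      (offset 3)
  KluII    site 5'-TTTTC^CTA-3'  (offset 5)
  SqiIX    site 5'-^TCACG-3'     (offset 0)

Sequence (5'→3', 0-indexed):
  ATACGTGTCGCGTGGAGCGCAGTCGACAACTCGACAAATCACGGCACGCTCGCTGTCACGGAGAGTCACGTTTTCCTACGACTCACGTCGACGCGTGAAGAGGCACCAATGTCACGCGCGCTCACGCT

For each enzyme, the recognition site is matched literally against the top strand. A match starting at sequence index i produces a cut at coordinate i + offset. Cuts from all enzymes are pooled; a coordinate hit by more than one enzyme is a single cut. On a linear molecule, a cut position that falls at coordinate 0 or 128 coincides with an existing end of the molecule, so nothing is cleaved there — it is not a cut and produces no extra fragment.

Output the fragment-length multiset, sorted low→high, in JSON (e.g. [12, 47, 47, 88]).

[1,2,4,6,7,10,10,10,11,17,21,29]

Site scan:
  GruI GAGCGCAG/7: at [14] ⇒ [21]
  UxaIII CGCT/3: at [46, 50, 118, 124] ⇒ [49, 53, 121, 127]
  KluII TTTTCCTA/5: at [70] ⇒ [75]
  SqiIX TCACG/0: at [38, 55, 65, 82, 111, 121] ⇒ [38, 55, 65, 82, 111, 121]

All cut coordinates (distinct, sorted): [21, 38, 49, 53, 55, 65, 75, 82, 111, 121, 127]

Fragment lengths:
  [0,21): 21 bp
  [21,38): 17 bp
  [38,49): 11 bp
  [49,53): 4 bp
  [53,55): 2 bp
  [55,65): 10 bp
  [65,75): 10 bp
  [75,82): 7 bp
  [82,111): 29 bp
  [111,121): 10 bp
  [121,127): 6 bp
  [127,128): 1 bp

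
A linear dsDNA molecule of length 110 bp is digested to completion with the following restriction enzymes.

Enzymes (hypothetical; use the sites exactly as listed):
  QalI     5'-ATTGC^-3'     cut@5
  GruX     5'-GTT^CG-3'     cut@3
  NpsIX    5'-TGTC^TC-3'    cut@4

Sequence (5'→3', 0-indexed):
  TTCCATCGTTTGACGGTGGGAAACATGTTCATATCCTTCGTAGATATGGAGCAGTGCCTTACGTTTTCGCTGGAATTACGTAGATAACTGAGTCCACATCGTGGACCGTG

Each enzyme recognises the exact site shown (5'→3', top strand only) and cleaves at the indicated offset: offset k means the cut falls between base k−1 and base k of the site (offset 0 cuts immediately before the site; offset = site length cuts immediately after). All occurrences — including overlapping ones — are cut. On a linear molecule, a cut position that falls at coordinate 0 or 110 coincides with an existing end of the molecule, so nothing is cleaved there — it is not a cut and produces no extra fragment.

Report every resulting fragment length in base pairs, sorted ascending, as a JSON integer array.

[110]

Site scan:
  QalI (ATTGC, off=5): no sites
  GruX (GTTCG, off=3): no sites
  NpsIX (TGTCTC, off=4): no sites

All cut coordinates (distinct, sorted): ∅

Fragment lengths:
  no cuts → one linear fragment of 110 bp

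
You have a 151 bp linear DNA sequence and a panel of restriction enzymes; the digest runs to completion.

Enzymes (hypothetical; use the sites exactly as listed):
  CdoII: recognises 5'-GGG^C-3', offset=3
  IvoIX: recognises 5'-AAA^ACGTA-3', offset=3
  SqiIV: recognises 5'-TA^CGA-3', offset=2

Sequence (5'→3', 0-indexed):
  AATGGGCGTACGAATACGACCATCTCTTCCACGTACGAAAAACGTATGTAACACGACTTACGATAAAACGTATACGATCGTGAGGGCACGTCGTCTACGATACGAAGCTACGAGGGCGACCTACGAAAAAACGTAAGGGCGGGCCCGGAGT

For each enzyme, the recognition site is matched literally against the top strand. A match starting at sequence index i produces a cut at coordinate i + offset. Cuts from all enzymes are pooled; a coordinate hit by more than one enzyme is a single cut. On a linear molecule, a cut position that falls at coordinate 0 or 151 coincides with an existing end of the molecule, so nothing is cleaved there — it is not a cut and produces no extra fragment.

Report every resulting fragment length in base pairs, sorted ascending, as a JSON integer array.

[4,4,5,6,6,6,6,7,7,7,7,8,8,9,11,12,19,19]

Site scan:
  CdoII GGGC/3: at [3, 83, 113, 136, 140] ⇒ [6, 86, 116, 139, 143]
  IvoIX AAAACGTA/3: at [38, 64, 127] ⇒ [41, 67, 130]
  SqiIV TACGA/2: at [8, 14, 33, 58, 72, 95, 100, 108, 121] ⇒ [10, 16, 35, 60, 74, 97, 102, 110, 123]

Pooled cuts: [6, 10, 16, 35, 41, 60, 67, 74, 86, 97, 102, 110, 116, 123, 130, 139, 143]

Fragment lengths:
  [0,6): 6 bp
  [6,10): 4 bp
  [10,16): 6 bp
  [16,35): 19 bp
  [35,41): 6 bp
  [41,60): 19 bp
  [60,67): 7 bp
  [67,74): 7 bp
  [74,86): 12 bp
  [86,97): 11 bp
  [97,102): 5 bp
  [102,110): 8 bp
  [110,116): 6 bp
  [116,123): 7 bp
  [123,130): 7 bp
  [130,139): 9 bp
  [139,143): 4 bp
  [143,151): 8 bp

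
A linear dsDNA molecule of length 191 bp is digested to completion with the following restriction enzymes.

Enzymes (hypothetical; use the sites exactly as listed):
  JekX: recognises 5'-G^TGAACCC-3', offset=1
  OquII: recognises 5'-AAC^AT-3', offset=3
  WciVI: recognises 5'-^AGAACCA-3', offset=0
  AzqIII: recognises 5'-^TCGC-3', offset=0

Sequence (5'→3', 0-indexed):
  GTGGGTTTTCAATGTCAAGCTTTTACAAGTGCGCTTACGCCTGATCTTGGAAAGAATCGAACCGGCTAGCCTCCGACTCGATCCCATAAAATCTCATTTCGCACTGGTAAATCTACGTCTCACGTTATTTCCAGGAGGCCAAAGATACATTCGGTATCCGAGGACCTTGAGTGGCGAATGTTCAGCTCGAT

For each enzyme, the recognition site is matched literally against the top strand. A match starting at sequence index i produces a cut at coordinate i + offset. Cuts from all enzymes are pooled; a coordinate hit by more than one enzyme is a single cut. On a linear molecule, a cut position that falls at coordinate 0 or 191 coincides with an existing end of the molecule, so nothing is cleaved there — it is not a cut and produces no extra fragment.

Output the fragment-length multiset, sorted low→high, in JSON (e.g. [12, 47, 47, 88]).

Scan for sites:
  JekX (GTGAACCC, off=1): no sites
  OquII (AACAT, off=3): no sites
  WciVI (AGAACCA, off=0): no sites
  AzqIII TCGC/0: at [98] ⇒ [98]

All cut coordinates (distinct, sorted): [98]

Fragment lengths:
  [0,98): 98 bp
  [98,191): 93 bp

[93,98]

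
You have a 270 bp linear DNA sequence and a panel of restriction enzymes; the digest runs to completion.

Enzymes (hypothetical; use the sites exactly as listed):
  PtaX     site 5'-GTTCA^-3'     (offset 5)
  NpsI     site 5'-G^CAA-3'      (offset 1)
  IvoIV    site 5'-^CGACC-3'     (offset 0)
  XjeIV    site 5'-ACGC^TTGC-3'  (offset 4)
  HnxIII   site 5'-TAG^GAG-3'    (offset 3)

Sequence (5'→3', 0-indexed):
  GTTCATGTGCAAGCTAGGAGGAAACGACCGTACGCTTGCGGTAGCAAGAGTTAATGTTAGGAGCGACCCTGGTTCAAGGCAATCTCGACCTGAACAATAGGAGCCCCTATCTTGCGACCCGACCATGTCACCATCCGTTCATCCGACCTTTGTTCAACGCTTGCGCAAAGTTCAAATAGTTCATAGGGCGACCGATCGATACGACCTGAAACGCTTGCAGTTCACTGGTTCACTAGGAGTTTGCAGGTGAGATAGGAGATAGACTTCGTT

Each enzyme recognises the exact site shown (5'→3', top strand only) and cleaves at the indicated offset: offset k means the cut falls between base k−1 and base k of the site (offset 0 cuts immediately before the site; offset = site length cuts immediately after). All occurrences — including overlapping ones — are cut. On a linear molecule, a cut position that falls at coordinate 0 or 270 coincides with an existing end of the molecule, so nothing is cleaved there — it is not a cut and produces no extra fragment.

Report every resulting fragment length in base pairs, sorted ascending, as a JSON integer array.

[2,3,3,4,4,4,5,5,5,5,6,7,8,8,9,9,9,10,11,13,13,13,13,14,15,15,16,19,22]

Per-enzyme occurrences:
  PtaX (GTTCA, off=5): starts [0, 71, 136, 151, 169, 178, 219, 227] → cuts [5, 76, 141, 156, 174, 183, 224, 232]
  NpsI (GCAA, off=1): starts [8, 43, 78, 164] → cuts [9, 44, 79, 165]
  IvoIV (CGACC, off=0): starts [24, 63, 85, 114, 119, 143, 188, 201] → cuts [24, 63, 85, 114, 119, 143, 188, 201]
  XjeIV (ACGCTTGC, off=4): starts [31, 156, 210] → cuts [35, 160, 214]
  HnxIII (TAGGAG, off=3): starts [14, 57, 97, 233, 252] → cuts [17, 60, 100, 236, 255]

Pooled cuts: [5, 9, 17, 24, 35, 44, 60, 63, 76, 79, 85, 100, 114, 119, 141, 143, 156, 160, 165, 174, 183, 188, 201, 214, 224, 232, 236, 255]

Fragment lengths:
  [0,5): 5 bp
  [5,9): 4 bp
  [9,17): 8 bp
  [17,24): 7 bp
  [24,35): 11 bp
  [35,44): 9 bp
  [44,60): 16 bp
  [60,63): 3 bp
  [63,76): 13 bp
  [76,79): 3 bp
  [79,85): 6 bp
  [85,100): 15 bp
  [100,114): 14 bp
  [114,119): 5 bp
  [119,141): 22 bp
  [141,143): 2 bp
  [143,156): 13 bp
  [156,160): 4 bp
  [160,165): 5 bp
  [165,174): 9 bp
  [174,183): 9 bp
  [183,188): 5 bp
  [188,201): 13 bp
  [201,214): 13 bp
  [214,224): 10 bp
  [224,232): 8 bp
  [232,236): 4 bp
  [236,255): 19 bp
  [255,270): 15 bp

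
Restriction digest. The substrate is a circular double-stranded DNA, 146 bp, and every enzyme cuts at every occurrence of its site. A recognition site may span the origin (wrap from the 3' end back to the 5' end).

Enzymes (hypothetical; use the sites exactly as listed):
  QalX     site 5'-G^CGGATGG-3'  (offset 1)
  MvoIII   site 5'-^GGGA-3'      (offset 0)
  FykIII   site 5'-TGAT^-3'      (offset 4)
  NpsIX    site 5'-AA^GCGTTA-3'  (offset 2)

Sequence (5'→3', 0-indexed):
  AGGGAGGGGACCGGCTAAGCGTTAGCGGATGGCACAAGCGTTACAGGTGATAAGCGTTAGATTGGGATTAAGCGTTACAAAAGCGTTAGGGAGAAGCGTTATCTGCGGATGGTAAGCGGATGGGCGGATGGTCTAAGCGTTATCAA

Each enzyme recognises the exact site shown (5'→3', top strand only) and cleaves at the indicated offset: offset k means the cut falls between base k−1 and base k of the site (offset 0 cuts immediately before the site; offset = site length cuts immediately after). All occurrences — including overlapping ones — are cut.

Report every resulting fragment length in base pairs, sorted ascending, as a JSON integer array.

[2,5,6,7,7,8,8,10,10,11,11,11,12,12,12,14]

Site scan:
  QalX (GCGGATGG, off=1): starts [24, 104, 115, 123] → cuts [25, 105, 116, 124]
  MvoIII (GGGA, off=0): starts [1, 6, 63, 88] → cuts [1, 6, 63, 88]
  FykIII (TGAT, off=4): starts [47] → cuts [51]
  NpsIX (AAGCGTTA, off=2): starts [16, 35, 51, 69, 80, 93, 134] → cuts [18, 37, 53, 71, 82, 95, 136]

All cut coordinates (distinct, sorted): [1, 6, 18, 25, 37, 51, 53, 63, 71, 82, 88, 95, 105, 116, 124, 136]

Fragment lengths:
  1→6: 5 bp
  6→18: 12 bp
  18→25: 7 bp
  25→37: 12 bp
  37→51: 14 bp
  51→53: 2 bp
  53→63: 10 bp
  63→71: 8 bp
  71→82: 11 bp
  82→88: 6 bp
  88→95: 7 bp
  95→105: 10 bp
  105→116: 11 bp
  116→124: 8 bp
  124→136: 12 bp
  136→1 (wrap): 146-136+1 = 11 bp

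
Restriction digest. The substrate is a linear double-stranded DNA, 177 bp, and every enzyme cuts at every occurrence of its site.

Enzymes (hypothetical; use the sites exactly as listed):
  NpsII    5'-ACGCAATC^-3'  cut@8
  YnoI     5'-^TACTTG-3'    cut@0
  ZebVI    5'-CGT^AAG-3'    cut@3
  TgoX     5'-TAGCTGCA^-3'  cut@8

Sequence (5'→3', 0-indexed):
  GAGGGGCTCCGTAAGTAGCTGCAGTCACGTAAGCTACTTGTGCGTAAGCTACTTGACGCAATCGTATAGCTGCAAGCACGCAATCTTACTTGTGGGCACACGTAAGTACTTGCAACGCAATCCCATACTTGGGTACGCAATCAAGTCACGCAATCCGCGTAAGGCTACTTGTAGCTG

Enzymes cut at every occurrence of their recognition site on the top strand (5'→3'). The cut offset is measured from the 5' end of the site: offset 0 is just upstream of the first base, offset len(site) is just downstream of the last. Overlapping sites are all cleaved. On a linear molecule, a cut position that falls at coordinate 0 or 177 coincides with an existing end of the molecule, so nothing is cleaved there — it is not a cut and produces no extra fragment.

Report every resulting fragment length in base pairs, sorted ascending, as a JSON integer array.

Scan for sites:
  NpsII ACGCAATC/8: at [55, 77, 114, 134, 147] ⇒ [63, 85, 122, 142, 155]
  YnoI TACTTG/0: at [34, 49, 86, 106, 125, 165] ⇒ [34, 49, 86, 106, 125, 165]
  ZebVI CGTAAG/3: at [9, 27, 42, 100, 157] ⇒ [12, 30, 45, 103, 160]
  TgoX TAGCTGCA/8: at [15, 66] ⇒ [23, 74]

All cut coordinates (distinct, sorted): [12, 23, 30, 34, 45, 49, 63, 74, 85, 86, 103, 106, 122, 125, 142, 155, 160, 165]

Fragment lengths:
  [0,12): 12 bp
  [12,23): 11 bp
  [23,30): 7 bp
  [30,34): 4 bp
  [34,45): 11 bp
  [45,49): 4 bp
  [49,63): 14 bp
  [63,74): 11 bp
  [74,85): 11 bp
  [85,86): 1 bp
  [86,103): 17 bp
  [103,106): 3 bp
  [106,122): 16 bp
  [122,125): 3 bp
  [125,142): 17 bp
  [142,155): 13 bp
  [155,160): 5 bp
  [160,165): 5 bp
  [165,177): 12 bp

[1,3,3,4,4,5,5,7,11,11,11,11,12,12,13,14,16,17,17]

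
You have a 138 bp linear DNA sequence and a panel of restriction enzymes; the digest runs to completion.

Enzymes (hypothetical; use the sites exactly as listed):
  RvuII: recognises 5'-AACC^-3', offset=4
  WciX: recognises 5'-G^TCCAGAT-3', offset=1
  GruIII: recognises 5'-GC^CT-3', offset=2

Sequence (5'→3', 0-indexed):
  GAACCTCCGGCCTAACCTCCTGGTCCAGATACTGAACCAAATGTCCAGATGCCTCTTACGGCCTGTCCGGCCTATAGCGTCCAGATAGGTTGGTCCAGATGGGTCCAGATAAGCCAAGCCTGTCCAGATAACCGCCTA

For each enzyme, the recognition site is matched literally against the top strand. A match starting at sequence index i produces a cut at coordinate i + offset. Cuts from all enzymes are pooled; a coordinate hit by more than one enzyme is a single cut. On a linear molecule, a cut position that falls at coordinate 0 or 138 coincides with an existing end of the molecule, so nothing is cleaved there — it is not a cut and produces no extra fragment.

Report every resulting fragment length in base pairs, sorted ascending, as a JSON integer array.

[2,3,3,5,5,6,6,6,8,9,9,10,10,11,14,15,16]

Per-enzyme occurrences:
  RvuII AACC/4: at [1, 13, 34, 129] ⇒ [5, 17, 38, 133]
  WciX GTCCAGAT/1: at [22, 42, 78, 92, 102, 121] ⇒ [23, 43, 79, 93, 103, 122]
  GruIII GCCT/2: at [9, 50, 60, 69, 117, 133] ⇒ [11, 52, 62, 71, 119, 135]

All cut coordinates (distinct, sorted): [5, 11, 17, 23, 38, 43, 52, 62, 71, 79, 93, 103, 119, 122, 133, 135]

Fragments:
  [0,5): 5 bp
  [5,11): 6 bp
  [11,17): 6 bp
  [17,23): 6 bp
  [23,38): 15 bp
  [38,43): 5 bp
  [43,52): 9 bp
  [52,62): 10 bp
  [62,71): 9 bp
  [71,79): 8 bp
  [79,93): 14 bp
  [93,103): 10 bp
  [103,119): 16 bp
  [119,122): 3 bp
  [122,133): 11 bp
  [133,135): 2 bp
  [135,138): 3 bp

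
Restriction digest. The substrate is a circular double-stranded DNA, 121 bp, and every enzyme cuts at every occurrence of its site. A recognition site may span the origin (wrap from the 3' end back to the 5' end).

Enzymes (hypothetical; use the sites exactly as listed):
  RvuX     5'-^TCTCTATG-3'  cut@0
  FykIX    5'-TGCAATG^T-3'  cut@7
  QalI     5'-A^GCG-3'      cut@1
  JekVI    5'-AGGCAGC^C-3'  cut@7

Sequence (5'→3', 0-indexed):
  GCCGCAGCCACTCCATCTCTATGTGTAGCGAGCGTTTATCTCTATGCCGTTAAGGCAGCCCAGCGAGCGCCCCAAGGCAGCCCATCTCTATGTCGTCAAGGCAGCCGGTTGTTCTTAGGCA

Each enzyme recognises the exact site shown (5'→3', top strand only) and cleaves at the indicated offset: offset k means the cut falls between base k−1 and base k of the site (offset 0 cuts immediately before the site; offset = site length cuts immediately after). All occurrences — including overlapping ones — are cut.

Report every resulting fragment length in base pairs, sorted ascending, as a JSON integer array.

Scan for sites:
  RvuX TCTCTATG/0: at [15, 38, 84] ⇒ [15, 38, 84]
  FykIX (TGCAATGT, off=7): no sites
  QalI AGCG/1: at [26, 30, 61, 65] ⇒ [27, 31, 62, 66]
  JekVI AGGCAGCC/7: at [52, 74, 98, 116] ⇒ [2, 59, 81, 105]

All cut coordinates (distinct, sorted): [2, 15, 27, 31, 38, 59, 62, 66, 81, 84, 105]

Fragments:
  2→15: 13 bp
  15→27: 12 bp
  27→31: 4 bp
  31→38: 7 bp
  38→59: 21 bp
  59→62: 3 bp
  62→66: 4 bp
  66→81: 15 bp
  81→84: 3 bp
  84→105: 21 bp
  105→2 (wrap): 121-105+2 = 18 bp

[3,3,4,4,7,12,13,15,18,21,21]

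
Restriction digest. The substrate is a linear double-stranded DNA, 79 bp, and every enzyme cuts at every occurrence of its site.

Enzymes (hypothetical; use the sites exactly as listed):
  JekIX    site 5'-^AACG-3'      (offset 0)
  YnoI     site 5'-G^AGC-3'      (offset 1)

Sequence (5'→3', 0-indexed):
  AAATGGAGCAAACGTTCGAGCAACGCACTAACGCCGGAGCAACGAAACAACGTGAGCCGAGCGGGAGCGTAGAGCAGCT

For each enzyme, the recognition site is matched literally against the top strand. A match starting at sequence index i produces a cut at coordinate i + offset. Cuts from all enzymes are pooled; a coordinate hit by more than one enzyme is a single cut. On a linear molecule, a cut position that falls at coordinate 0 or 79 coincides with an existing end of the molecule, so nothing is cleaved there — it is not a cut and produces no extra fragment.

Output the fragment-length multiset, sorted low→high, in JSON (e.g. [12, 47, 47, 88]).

[3,3,4,5,6,6,6,7,7,8,8,8,8]

Site scan:
  JekIX AACG/0: at [10, 21, 29, 40, 48] ⇒ [10, 21, 29, 40, 48]
  YnoI GAGC/1: at [5, 17, 36, 53, 58, 64, 71] ⇒ [6, 18, 37, 54, 59, 65, 72]

Pooled cuts: [6, 10, 18, 21, 29, 37, 40, 48, 54, 59, 65, 72]

Fragments:
  [0,6): 6 bp
  [6,10): 4 bp
  [10,18): 8 bp
  [18,21): 3 bp
  [21,29): 8 bp
  [29,37): 8 bp
  [37,40): 3 bp
  [40,48): 8 bp
  [48,54): 6 bp
  [54,59): 5 bp
  [59,65): 6 bp
  [65,72): 7 bp
  [72,79): 7 bp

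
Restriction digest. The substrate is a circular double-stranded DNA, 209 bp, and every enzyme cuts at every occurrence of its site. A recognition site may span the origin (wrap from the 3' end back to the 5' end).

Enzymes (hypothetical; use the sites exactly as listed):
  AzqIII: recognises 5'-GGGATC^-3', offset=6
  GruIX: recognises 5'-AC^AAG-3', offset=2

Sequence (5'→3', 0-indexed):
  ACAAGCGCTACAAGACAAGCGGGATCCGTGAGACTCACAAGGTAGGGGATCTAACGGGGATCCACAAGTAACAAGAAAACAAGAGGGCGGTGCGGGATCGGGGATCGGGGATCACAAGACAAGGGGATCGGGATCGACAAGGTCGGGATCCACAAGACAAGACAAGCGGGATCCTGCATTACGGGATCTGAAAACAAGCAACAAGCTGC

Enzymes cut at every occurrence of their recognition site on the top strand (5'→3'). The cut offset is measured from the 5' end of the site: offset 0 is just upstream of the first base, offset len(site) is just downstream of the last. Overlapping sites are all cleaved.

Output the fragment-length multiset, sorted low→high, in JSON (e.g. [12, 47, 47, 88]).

Per-enzyme occurrences:
  AzqIII (GGGATC, off=6): starts [20, 45, 56, 93, 100, 107, 123, 129, 144, 167, 182] → cuts [26, 51, 62, 99, 106, 113, 129, 135, 150, 173, 188]
  GruIX (ACAAG, off=2): starts [0, 9, 14, 36, 63, 70, 78, 113, 118, 136, 151, 156, 161, 193, 200] → cuts [2, 11, 16, 38, 65, 72, 80, 115, 120, 138, 153, 158, 163, 195, 202]

All cut coordinates (distinct, sorted): [2, 11, 16, 26, 38, 51, 62, 65, 72, 80, 99, 106, 113, 115, 120, 129, 135, 138, 150, 153, 158, 163, 173, 188, 195, 202]

Fragments:
  2→11: 9 bp
  11→16: 5 bp
  16→26: 10 bp
  26→38: 12 bp
  38→51: 13 bp
  51→62: 11 bp
  62→65: 3 bp
  65→72: 7 bp
  72→80: 8 bp
  80→99: 19 bp
  99→106: 7 bp
  106→113: 7 bp
  113→115: 2 bp
  115→120: 5 bp
  120→129: 9 bp
  129→135: 6 bp
  135→138: 3 bp
  138→150: 12 bp
  150→153: 3 bp
  153→158: 5 bp
  158→163: 5 bp
  163→173: 10 bp
  173→188: 15 bp
  188→195: 7 bp
  195→202: 7 bp
  202→2 (wrap): 209-202+2 = 9 bp

[2,3,3,3,5,5,5,5,6,7,7,7,7,7,8,9,9,9,10,10,11,12,12,13,15,19]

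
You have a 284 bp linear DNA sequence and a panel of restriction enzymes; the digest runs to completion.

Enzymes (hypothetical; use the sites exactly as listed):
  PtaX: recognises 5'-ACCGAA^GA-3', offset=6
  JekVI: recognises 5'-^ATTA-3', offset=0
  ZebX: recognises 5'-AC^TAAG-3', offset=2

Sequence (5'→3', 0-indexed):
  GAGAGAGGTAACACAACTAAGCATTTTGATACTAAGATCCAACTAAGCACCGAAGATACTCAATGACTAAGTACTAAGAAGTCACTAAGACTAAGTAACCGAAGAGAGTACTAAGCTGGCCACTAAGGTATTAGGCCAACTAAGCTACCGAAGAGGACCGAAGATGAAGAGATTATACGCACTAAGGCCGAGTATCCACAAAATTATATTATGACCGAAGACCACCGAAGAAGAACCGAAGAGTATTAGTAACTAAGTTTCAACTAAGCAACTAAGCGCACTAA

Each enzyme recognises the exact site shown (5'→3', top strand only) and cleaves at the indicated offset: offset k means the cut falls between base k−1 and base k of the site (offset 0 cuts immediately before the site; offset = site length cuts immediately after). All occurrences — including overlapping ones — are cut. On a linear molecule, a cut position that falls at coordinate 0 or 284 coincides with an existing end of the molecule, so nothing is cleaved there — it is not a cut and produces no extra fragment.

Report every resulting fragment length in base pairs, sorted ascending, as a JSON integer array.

Site scan:
  PtaX (ACCGAAGA, off=6): starts [48, 97, 146, 156, 213, 223, 234] → cuts [54, 103, 152, 162, 219, 229, 240]
  JekVI (ATTA, off=0): starts [129, 171, 202, 207, 244] → cuts [129, 171, 202, 207, 244]
  ZebX (ACTAAG, off=2): starts [15, 30, 41, 65, 72, 83, 89, 109, 121, 138, 180, 251, 262, 270] → cuts [17, 32, 43, 67, 74, 85, 91, 111, 123, 140, 182, 253, 264, 272]

All cut coordinates (distinct, sorted): [17, 32, 43, 54, 67, 74, 85, 91, 103, 111, 123, 129, 140, 152, 162, 171, 182, 202, 207, 219, 229, 240, 244, 253, 264, 272]

Fragment lengths:
  [0,17): 17 bp
  [17,32): 15 bp
  [32,43): 11 bp
  [43,54): 11 bp
  [54,67): 13 bp
  [67,74): 7 bp
  [74,85): 11 bp
  [85,91): 6 bp
  [91,103): 12 bp
  [103,111): 8 bp
  [111,123): 12 bp
  [123,129): 6 bp
  [129,140): 11 bp
  [140,152): 12 bp
  [152,162): 10 bp
  [162,171): 9 bp
  [171,182): 11 bp
  [182,202): 20 bp
  [202,207): 5 bp
  [207,219): 12 bp
  [219,229): 10 bp
  [229,240): 11 bp
  [240,244): 4 bp
  [244,253): 9 bp
  [253,264): 11 bp
  [264,272): 8 bp
  [272,284): 12 bp

[4,5,6,6,7,8,8,9,9,10,10,11,11,11,11,11,11,11,12,12,12,12,12,13,15,17,20]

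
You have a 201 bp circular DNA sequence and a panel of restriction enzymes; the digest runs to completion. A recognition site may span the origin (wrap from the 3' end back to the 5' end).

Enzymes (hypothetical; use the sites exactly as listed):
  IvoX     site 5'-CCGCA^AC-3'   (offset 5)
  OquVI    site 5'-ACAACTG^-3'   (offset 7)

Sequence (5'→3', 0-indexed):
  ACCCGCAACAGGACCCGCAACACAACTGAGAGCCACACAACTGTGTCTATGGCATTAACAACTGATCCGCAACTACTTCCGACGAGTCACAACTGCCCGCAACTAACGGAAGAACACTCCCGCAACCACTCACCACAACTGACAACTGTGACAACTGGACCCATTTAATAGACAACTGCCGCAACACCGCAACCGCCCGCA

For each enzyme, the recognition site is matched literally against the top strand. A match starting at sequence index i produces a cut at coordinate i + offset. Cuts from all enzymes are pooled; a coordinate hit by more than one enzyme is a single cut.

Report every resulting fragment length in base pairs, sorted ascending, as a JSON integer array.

Per-enzyme occurrences:
  IvoX (CCGCAAC, off=5): starts [2, 14, 66, 96, 119, 178, 186, 196] → cuts [0, 7, 19, 71, 101, 124, 183, 191]
  OquVI (ACAACTG, off=7): starts [21, 36, 57, 88, 134, 141, 150, 171] → cuts [28, 43, 64, 95, 141, 148, 157, 178]

Pooled cuts: [0, 7, 19, 28, 43, 64, 71, 95, 101, 124, 141, 148, 157, 178, 183, 191]

Fragments:
  0→7: 7 bp
  7→19: 12 bp
  19→28: 9 bp
  28→43: 15 bp
  43→64: 21 bp
  64→71: 7 bp
  71→95: 24 bp
  95→101: 6 bp
  101→124: 23 bp
  124→141: 17 bp
  141→148: 7 bp
  148→157: 9 bp
  157→178: 21 bp
  178→183: 5 bp
  183→191: 8 bp
  191→0 (wrap): 201-191+0 = 10 bp

[5,6,7,7,7,8,9,9,10,12,15,17,21,21,23,24]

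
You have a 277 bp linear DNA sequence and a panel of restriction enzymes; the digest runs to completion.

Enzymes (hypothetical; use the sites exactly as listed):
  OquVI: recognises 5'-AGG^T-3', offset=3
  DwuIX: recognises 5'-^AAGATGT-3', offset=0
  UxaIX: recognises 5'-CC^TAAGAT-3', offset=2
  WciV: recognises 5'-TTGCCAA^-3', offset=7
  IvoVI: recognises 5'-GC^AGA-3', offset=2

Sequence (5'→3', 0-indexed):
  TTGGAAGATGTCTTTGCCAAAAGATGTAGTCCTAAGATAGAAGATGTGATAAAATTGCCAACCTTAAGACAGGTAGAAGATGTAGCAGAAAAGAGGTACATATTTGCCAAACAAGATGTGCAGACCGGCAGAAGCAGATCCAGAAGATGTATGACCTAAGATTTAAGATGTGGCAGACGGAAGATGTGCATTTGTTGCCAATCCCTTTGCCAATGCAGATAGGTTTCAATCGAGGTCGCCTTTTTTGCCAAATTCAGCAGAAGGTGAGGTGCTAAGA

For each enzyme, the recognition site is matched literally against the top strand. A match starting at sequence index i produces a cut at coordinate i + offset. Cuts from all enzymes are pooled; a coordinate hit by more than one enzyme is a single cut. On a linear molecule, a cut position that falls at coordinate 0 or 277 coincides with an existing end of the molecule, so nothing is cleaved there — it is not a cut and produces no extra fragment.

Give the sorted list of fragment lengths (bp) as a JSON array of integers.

[2,3,3,4,5,6,6,6,7,7,8,8,8,8,8,9,10,10,10,12,12,12,12,13,14,16,16,21,21]

Scan for sites:
  OquVI AGGT/3: at [70, 93, 220, 232, 261, 266] ⇒ [73, 96, 223, 235, 264, 269]
  DwuIX AAGATGT/0: at [4, 20, 40, 76, 112, 143, 164, 180] ⇒ [4, 20, 40, 76, 112, 143, 164, 180]
  UxaIX CCTAAGAT/2: at [30, 154] ⇒ [32, 156]
  WciV TTGCCAA/7: at [13, 54, 103, 194, 206, 244] ⇒ [20, 61, 110, 201, 213, 251]
  IvoVI GCAGA/2: at [84, 119, 127, 133, 172, 214, 256] ⇒ [86, 121, 129, 135, 174, 216, 258]

All cut coordinates (distinct, sorted): [4, 20, 32, 40, 61, 73, 76, 86, 96, 110, 112, 121, 129, 135, 143, 156, 164, 174, 180, 201, 213, 216, 223, 235, 251, 258, 264, 269]

Fragment lengths:
  [0,4): 4 bp
  [4,20): 16 bp
  [20,32): 12 bp
  [32,40): 8 bp
  [40,61): 21 bp
  [61,73): 12 bp
  [73,76): 3 bp
  [76,86): 10 bp
  [86,96): 10 bp
  [96,110): 14 bp
  [110,112): 2 bp
  [112,121): 9 bp
  [121,129): 8 bp
  [129,135): 6 bp
  [135,143): 8 bp
  [143,156): 13 bp
  [156,164): 8 bp
  [164,174): 10 bp
  [174,180): 6 bp
  [180,201): 21 bp
  [201,213): 12 bp
  [213,216): 3 bp
  [216,223): 7 bp
  [223,235): 12 bp
  [235,251): 16 bp
  [251,258): 7 bp
  [258,264): 6 bp
  [264,269): 5 bp
  [269,277): 8 bp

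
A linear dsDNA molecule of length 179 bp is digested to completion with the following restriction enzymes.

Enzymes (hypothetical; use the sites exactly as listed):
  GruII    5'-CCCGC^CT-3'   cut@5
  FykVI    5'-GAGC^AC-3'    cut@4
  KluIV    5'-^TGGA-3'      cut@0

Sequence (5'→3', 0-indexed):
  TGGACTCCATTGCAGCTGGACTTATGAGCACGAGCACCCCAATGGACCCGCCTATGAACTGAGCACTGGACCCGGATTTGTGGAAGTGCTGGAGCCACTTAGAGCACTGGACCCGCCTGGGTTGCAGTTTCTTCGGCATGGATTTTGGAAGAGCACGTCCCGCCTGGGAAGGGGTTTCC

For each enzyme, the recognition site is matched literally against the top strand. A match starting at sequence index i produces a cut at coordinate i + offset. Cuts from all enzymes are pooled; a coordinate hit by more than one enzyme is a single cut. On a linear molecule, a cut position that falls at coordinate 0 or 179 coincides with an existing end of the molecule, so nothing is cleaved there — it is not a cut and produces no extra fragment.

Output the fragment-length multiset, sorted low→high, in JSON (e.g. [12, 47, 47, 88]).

Per-enzyme occurrences:
  GruII CCCGCCT/5: at [46, 111, 158] ⇒ [51, 116, 163]
  FykVI GAGCAC/4: at [25, 31, 60, 101, 150] ⇒ [29, 35, 64, 105, 154]
  KluIV TGGA/0: at [0, 16, 42, 66, 80, 89, 107, 138, 145] ⇒ [16, 42, 66, 80, 89, 107, 138, 145] (position 0 is a terminus of the linear molecule — no cut)

Pooled cuts: [16, 29, 35, 42, 51, 64, 66, 80, 89, 105, 107, 116, 138, 145, 154, 163]

Fragment lengths:
  [0,16): 16 bp
  [16,29): 13 bp
  [29,35): 6 bp
  [35,42): 7 bp
  [42,51): 9 bp
  [51,64): 13 bp
  [64,66): 2 bp
  [66,80): 14 bp
  [80,89): 9 bp
  [89,105): 16 bp
  [105,107): 2 bp
  [107,116): 9 bp
  [116,138): 22 bp
  [138,145): 7 bp
  [145,154): 9 bp
  [154,163): 9 bp
  [163,179): 16 bp

[2,2,6,7,7,9,9,9,9,9,13,13,14,16,16,16,22]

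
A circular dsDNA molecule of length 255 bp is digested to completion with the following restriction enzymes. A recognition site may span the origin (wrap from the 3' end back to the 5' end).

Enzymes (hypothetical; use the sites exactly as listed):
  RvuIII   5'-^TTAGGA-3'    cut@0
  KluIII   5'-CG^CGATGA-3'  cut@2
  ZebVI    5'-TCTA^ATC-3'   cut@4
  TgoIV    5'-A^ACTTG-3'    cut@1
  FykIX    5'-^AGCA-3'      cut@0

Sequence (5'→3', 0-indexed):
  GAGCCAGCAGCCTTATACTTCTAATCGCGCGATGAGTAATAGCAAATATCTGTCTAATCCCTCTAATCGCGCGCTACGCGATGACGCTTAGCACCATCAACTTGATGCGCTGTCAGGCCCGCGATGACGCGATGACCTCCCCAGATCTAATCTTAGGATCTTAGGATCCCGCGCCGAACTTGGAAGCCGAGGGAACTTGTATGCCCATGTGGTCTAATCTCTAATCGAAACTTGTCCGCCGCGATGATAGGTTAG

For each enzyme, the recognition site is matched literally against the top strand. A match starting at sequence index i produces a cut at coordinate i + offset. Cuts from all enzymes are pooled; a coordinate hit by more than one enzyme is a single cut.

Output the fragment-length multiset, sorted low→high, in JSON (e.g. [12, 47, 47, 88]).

Site scan:
  RvuIII (TTAGGA, off=0): starts [152, 160, 251] → cuts [152, 160, 251]
  KluIII (CGCGATGA, off=2): starts [27, 76, 119, 127, 239] → cuts [29, 78, 121, 129, 241]
  ZebVI (TCTAATC, off=4): starts [19, 52, 61, 145, 212, 219] → cuts [23, 56, 65, 149, 216, 223]
  TgoIV (AACTTG, off=1): starts [98, 176, 193, 228] → cuts [99, 177, 194, 229]
  FykIX (AGCA, off=0): starts [5, 40, 89] → cuts [5, 40, 89]

Pooled cuts: [5, 23, 29, 40, 56, 65, 78, 89, 99, 121, 129, 149, 152, 160, 177, 194, 216, 223, 229, 241, 251]

Fragment lengths:
  5→23: 18 bp
  23→29: 6 bp
  29→40: 11 bp
  40→56: 16 bp
  56→65: 9 bp
  65→78: 13 bp
  78→89: 11 bp
  89→99: 10 bp
  99→121: 22 bp
  121→129: 8 bp
  129→149: 20 bp
  149→152: 3 bp
  152→160: 8 bp
  160→177: 17 bp
  177→194: 17 bp
  194→216: 22 bp
  216→223: 7 bp
  223→229: 6 bp
  229→241: 12 bp
  241→251: 10 bp
  251→5 (wrap): 255-251+5 = 9 bp

[3,6,6,7,8,8,9,9,10,10,11,11,12,13,16,17,17,18,20,22,22]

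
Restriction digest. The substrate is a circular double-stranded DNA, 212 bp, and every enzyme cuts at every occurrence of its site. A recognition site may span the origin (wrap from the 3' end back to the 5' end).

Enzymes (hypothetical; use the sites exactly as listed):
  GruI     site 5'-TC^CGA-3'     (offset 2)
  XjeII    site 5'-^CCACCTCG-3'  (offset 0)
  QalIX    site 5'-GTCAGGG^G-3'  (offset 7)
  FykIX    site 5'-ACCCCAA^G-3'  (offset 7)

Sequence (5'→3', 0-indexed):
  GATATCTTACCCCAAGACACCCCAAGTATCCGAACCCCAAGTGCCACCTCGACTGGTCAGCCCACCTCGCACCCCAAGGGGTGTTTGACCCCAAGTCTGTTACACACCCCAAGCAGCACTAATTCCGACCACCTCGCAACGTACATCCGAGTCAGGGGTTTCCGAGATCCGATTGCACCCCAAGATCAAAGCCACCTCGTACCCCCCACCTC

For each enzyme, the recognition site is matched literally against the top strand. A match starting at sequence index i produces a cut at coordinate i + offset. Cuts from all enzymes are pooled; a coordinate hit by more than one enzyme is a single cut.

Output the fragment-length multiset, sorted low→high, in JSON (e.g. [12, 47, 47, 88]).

Scan for sites:
  GruI (TCCGA, off=2): starts [28, 123, 145, 160, 167] → cuts [30, 125, 147, 162, 169]
  XjeII (CCACCTCG, off=0): starts [43, 61, 128, 191, 205] → cuts [43, 61, 128, 191, 205]
  QalIX (GTCAGGGG, off=7): starts [150] → cuts [157]
  FykIX (ACCCCAAG, off=7): starts [8, 18, 33, 70, 87, 105, 176] → cuts [15, 25, 40, 77, 94, 112, 183]

Pooled cuts: [15, 25, 30, 40, 43, 61, 77, 94, 112, 125, 128, 147, 157, 162, 169, 183, 191, 205]

Fragment lengths:
  15→25: 10 bp
  25→30: 5 bp
  30→40: 10 bp
  40→43: 3 bp
  43→61: 18 bp
  61→77: 16 bp
  77→94: 17 bp
  94→112: 18 bp
  112→125: 13 bp
  125→128: 3 bp
  128→147: 19 bp
  147→157: 10 bp
  157→162: 5 bp
  162→169: 7 bp
  169→183: 14 bp
  183→191: 8 bp
  191→205: 14 bp
  205→15 (wrap): 212-205+15 = 22 bp

[3,3,5,5,7,8,10,10,10,13,14,14,16,17,18,18,19,22]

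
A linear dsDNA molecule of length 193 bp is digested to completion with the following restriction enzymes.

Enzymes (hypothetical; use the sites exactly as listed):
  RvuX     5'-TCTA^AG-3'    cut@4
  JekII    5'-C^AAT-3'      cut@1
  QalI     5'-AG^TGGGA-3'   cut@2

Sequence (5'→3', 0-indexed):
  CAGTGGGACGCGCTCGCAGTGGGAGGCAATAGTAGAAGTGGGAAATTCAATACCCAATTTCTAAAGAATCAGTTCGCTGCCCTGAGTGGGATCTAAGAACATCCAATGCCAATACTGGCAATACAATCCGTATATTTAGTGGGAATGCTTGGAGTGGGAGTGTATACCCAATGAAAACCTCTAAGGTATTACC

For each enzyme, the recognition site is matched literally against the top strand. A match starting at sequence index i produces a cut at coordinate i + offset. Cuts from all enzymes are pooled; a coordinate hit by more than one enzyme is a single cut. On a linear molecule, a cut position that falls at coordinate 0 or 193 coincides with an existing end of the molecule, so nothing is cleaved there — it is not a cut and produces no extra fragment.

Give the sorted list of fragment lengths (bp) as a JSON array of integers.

[3,5,6,7,8,9,9,9,10,10,11,14,15,15,15,16,31]

Site scan:
  RvuX (TCTAAG, off=4): starts [91, 179] → cuts [95, 183]
  JekII (CAAT, off=1): starts [26, 47, 54, 103, 109, 118, 123, 168] → cuts [27, 48, 55, 104, 110, 119, 124, 169]
  QalI (AGTGGGA, off=2): starts [1, 17, 36, 84, 137, 152] → cuts [3, 19, 38, 86, 139, 154]

Pooled cuts: [3, 19, 27, 38, 48, 55, 86, 95, 104, 110, 119, 124, 139, 154, 169, 183]

Fragments:
  [0,3): 3 bp
  [3,19): 16 bp
  [19,27): 8 bp
  [27,38): 11 bp
  [38,48): 10 bp
  [48,55): 7 bp
  [55,86): 31 bp
  [86,95): 9 bp
  [95,104): 9 bp
  [104,110): 6 bp
  [110,119): 9 bp
  [119,124): 5 bp
  [124,139): 15 bp
  [139,154): 15 bp
  [154,169): 15 bp
  [169,183): 14 bp
  [183,193): 10 bp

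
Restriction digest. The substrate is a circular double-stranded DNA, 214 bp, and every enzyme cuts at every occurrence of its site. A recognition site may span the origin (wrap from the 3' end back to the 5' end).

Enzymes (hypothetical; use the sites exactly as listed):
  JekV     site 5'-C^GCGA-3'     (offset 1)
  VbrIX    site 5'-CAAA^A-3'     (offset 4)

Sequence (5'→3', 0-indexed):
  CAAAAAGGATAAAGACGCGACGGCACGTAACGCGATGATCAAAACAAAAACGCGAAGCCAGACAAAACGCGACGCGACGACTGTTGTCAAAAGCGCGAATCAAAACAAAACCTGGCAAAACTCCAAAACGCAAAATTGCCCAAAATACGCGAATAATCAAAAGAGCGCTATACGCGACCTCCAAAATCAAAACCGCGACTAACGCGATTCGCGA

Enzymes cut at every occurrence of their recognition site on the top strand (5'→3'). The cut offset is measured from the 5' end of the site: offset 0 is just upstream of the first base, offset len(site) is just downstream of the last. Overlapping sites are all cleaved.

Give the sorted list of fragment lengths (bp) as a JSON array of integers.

Scan for sites:
  JekV (CGCGA, off=1): starts [15, 30, 50, 67, 72, 93, 147, 172, 193, 202, 209] → cuts [16, 31, 51, 68, 73, 94, 148, 173, 194, 203, 210]
  VbrIX (CAAAA, off=4): starts [0, 39, 44, 62, 87, 100, 105, 115, 123, 130, 140, 157, 181, 187] → cuts [4, 43, 48, 66, 91, 104, 109, 119, 127, 134, 144, 161, 185, 191]

Pooled cuts: [4, 16, 31, 43, 48, 51, 66, 68, 73, 91, 94, 104, 109, 119, 127, 134, 144, 148, 161, 173, 185, 191, 194, 203, 210]

Fragments:
  4→16: 12 bp
  16→31: 15 bp
  31→43: 12 bp
  43→48: 5 bp
  48→51: 3 bp
  51→66: 15 bp
  66→68: 2 bp
  68→73: 5 bp
  73→91: 18 bp
  91→94: 3 bp
  94→104: 10 bp
  104→109: 5 bp
  109→119: 10 bp
  119→127: 8 bp
  127→134: 7 bp
  134→144: 10 bp
  144→148: 4 bp
  148→161: 13 bp
  161→173: 12 bp
  173→185: 12 bp
  185→191: 6 bp
  191→194: 3 bp
  194→203: 9 bp
  203→210: 7 bp
  210→4 (wrap): 214-210+4 = 8 bp

[2,3,3,3,4,5,5,5,6,7,7,8,8,9,10,10,10,12,12,12,12,13,15,15,18]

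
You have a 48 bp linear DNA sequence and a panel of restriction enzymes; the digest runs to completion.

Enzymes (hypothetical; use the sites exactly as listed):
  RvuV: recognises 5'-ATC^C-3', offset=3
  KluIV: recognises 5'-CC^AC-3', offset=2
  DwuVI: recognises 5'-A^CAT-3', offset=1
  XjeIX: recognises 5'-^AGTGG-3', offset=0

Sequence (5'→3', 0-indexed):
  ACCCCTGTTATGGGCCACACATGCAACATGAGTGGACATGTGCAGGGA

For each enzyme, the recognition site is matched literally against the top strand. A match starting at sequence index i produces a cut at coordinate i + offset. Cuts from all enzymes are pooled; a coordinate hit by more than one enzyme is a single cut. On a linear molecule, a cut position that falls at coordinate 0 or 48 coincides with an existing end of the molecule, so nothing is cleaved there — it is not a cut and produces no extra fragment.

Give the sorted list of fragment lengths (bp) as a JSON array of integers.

Site scan:
  RvuV (ATCC, off=3): no sites
  KluIV (CCAC, off=2): starts [14] → cuts [16]
  DwuVI (ACAT, off=1): starts [18, 25, 35] → cuts [19, 26, 36]
  XjeIX (AGTGG, off=0): starts [30] → cuts [30]

Pooled cuts: [16, 19, 26, 30, 36]

Fragments:
  [0,16): 16 bp
  [16,19): 3 bp
  [19,26): 7 bp
  [26,30): 4 bp
  [30,36): 6 bp
  [36,48): 12 bp

[3,4,6,7,12,16]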